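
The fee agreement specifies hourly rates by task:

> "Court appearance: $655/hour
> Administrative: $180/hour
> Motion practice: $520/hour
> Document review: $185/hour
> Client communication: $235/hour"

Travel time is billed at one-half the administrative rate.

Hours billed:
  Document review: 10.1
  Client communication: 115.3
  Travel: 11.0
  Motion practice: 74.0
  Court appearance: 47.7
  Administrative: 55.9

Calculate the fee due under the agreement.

Court appearance: 47.7 × $655 = $31,243.50
Administrative: 55.9 × $180 = $10,062.00
Motion practice: 74.0 × $520 = $38,480.00
Document review: 10.1 × $185 = $1,868.50
Client communication: 115.3 × $235 = $27,095.50
Subtotal: $31,243.50 + $10,062.00 + $38,480.00 + $1,868.50 + $27,095.50 = $108,749.50
Travel: 11.0 × ($180 ÷ 2) = 11.0 × $90.00 = $990.00
Total: $108,749.50 + $990.00 = $109,739.50

$109,739.50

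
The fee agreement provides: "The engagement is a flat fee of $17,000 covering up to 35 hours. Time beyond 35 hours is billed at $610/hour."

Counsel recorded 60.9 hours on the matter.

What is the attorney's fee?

$32,799.00

Flat fee: $17,000.00
Excess hours: 60.9 − 35 = 25.9
Overrun: 25.9 × $610 = $15,799.00
Total: $17,000.00 + $15,799.00 = $32,799.00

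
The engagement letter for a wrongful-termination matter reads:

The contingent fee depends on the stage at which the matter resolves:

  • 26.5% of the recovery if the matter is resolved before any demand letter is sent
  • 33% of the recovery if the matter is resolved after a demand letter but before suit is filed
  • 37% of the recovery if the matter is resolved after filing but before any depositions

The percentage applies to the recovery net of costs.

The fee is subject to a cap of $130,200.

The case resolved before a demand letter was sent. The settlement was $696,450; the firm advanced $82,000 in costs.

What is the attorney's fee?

Fee base (net of costs): $696,450 − $82,000 = $614,450
The matter resolved before a demand letter was sent, so the 26.5% rate applies.
$614,450 × 26.5% = $162,829.25
$162,829.25 exceeds the $130,200 cap, so the fee is capped at $130,200.00.

$130,200.00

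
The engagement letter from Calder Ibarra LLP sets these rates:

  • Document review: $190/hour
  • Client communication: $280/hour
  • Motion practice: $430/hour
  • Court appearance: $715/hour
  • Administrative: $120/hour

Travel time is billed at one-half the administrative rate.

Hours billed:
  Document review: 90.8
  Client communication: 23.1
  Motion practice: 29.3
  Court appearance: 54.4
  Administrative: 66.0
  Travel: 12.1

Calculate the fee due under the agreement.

Document review: 90.8 × $190 = $17,252.00
Client communication: 23.1 × $280 = $6,468.00
Motion practice: 29.3 × $430 = $12,599.00
Court appearance: 54.4 × $715 = $38,896.00
Administrative: 66.0 × $120 = $7,920.00
Subtotal: $17,252.00 + $6,468.00 + $12,599.00 + $38,896.00 + $7,920.00 = $83,135.00
Travel: 12.1 × ($120 ÷ 2) = 12.1 × $60.00 = $726.00
Total: $83,135.00 + $726.00 = $83,861.00

$83,861.00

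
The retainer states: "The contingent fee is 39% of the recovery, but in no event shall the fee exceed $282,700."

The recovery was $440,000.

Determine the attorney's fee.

39% of $440,000 = $171,600.00
That is under the $282,700 cap.

$171,600.00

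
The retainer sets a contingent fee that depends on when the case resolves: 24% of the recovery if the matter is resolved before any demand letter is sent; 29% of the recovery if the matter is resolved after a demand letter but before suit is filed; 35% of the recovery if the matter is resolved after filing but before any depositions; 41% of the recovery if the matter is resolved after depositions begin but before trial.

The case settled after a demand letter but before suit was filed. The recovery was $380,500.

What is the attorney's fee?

The matter settled after a demand letter but before suit was filed, so the 29% rate applies.
$380,500 × 29% = $110,345.00

$110,345.00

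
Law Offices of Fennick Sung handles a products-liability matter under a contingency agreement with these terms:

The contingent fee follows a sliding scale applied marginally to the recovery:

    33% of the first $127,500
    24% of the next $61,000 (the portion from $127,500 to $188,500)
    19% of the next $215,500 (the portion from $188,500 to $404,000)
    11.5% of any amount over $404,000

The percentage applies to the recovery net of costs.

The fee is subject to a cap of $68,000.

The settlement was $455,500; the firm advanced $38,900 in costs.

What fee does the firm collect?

Fee base (net of costs): $455,500 − $38,900 = $416,600
First $127,500 at 33% = $42,075.00
Next $61,000 at 24% = $14,640.00
Next $215,500 at 19% = $40,945.00
Remaining $12,600 at 11.5% = $1,449.00
Fee: $42,075.00 + $14,640.00 + $40,945.00 + $1,449.00 = $99,109.00
$99,109.00 exceeds the $68,000 cap, so the fee is capped at $68,000.00.

$68,000.00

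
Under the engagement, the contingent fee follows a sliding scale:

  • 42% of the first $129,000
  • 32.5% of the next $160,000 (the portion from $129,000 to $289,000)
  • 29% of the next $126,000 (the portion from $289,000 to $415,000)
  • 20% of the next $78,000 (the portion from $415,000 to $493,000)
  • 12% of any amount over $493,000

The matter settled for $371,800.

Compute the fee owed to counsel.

First $129,000 at 42% = $54,180.00
Next $160,000 at 32.5% = $52,000.00
Remaining $82,800 at 29% = $24,012.00
Fee: $54,180.00 + $52,000.00 + $24,012.00 = $130,192.00

$130,192.00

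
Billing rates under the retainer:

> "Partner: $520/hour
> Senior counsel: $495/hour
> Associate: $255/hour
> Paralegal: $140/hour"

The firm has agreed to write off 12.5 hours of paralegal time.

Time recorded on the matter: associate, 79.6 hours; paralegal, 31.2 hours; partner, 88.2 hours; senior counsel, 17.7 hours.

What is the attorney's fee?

$77,541.50

Partner: 88.2 × $520 = $45,864.00
Senior counsel: 17.7 × $495 = $8,761.50
Associate: 79.6 × $255 = $20,298.00
Paralegal: 31.2 × $140 = $4,368.00
Subtotal: $79,291.50
Write-off: 12.5 × $140 = $1,750.00
Total: $79,291.50 − $1,750.00 = $77,541.50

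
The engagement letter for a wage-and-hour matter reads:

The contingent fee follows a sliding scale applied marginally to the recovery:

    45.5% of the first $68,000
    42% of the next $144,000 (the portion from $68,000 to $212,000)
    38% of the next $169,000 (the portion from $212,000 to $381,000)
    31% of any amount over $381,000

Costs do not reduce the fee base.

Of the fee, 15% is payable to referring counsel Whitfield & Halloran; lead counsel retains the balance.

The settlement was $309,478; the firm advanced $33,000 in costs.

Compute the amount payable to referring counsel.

Fee base is the gross recovery, $309,478; costs are reimbursed separately.
First $68,000 at 45.5% = $30,940.00
Next $144,000 at 42% = $60,480.00
Remaining $97,478 at 38% = $37,041.64
Fee: $30,940.00 + $60,480.00 + $37,041.64 = $128,461.64
Referral share: 15% of $128,461.64 = $19,269.25; lead counsel retains $128,461.64 − $19,269.25 = $109,192.39.

$19,269.25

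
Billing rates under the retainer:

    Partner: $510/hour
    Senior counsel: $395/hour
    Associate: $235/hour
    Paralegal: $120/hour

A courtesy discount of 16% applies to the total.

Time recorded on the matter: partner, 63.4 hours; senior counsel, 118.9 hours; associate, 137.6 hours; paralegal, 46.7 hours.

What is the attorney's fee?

$98,481.18

Partner: 63.4 × $510 = $32,334.00
Senior counsel: 118.9 × $395 = $46,965.50
Associate: 137.6 × $235 = $32,336.00
Paralegal: 46.7 × $120 = $5,604.00
Subtotal: $117,239.50
Less 16% discount: −$18,758.32
Total: $117,239.50 − $18,758.32 = $98,481.18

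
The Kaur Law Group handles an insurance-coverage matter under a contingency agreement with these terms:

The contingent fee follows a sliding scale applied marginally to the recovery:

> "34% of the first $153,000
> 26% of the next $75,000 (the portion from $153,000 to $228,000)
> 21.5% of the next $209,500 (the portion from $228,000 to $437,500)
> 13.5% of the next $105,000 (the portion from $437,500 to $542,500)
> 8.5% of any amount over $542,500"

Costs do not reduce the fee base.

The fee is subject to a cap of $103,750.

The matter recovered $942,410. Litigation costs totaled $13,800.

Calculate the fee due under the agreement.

$103,750.00

Fee base is the gross recovery, $942,410; costs are reimbursed separately.
First $153,000 at 34% = $52,020.00
Next $75,000 at 26% = $19,500.00
Next $209,500 at 21.5% = $45,042.50
Next $105,000 at 13.5% = $14,175.00
Remaining $399,910 at 8.5% = $33,992.35
Fee: $52,020.00 + $19,500.00 + $45,042.50 + $14,175.00 + $33,992.35 = $164,729.85
$164,729.85 exceeds the $103,750 cap, so the fee is capped at $103,750.00.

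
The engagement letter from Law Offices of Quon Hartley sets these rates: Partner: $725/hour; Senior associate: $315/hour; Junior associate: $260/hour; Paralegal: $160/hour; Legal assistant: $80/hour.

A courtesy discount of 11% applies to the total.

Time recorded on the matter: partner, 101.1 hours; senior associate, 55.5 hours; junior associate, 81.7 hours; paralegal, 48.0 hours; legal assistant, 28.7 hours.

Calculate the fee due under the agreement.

Partner: 101.1 × $725 = $73,297.50
Senior associate: 55.5 × $315 = $17,482.50
Junior associate: 81.7 × $260 = $21,242.00
Paralegal: 48.0 × $160 = $7,680.00
Legal assistant: 28.7 × $80 = $2,296.00
Subtotal: $121,998.00
Less 11% discount: −$13,419.78
Total: $121,998.00 − $13,419.78 = $108,578.22

$108,578.22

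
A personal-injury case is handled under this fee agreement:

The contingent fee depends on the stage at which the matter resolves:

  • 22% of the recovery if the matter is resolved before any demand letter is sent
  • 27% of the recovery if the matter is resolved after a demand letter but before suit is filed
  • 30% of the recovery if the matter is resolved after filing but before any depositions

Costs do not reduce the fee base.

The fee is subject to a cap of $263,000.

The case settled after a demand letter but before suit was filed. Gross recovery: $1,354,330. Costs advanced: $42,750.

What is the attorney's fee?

Fee base is the gross recovery, $1,354,330; costs are reimbursed separately.
The matter settled after a demand letter but before suit was filed, so the 27% rate applies.
$1,354,330 × 27% = $365,669.10
$365,669.10 exceeds the $263,000 cap, so the fee is capped at $263,000.00.

$263,000.00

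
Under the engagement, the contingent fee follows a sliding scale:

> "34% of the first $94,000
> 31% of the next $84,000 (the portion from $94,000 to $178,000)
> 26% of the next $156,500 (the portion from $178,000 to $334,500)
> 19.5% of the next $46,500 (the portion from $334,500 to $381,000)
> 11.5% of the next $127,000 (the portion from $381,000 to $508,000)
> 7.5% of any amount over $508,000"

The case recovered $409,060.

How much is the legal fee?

$110,984.40

First $94,000 at 34% = $31,960.00
Next $84,000 at 31% = $26,040.00
Next $156,500 at 26% = $40,690.00
Next $46,500 at 19.5% = $9,067.50
Remaining $28,060 at 11.5% = $3,226.90
Fee: $31,960.00 + $26,040.00 + $40,690.00 + $9,067.50 + $3,226.90 = $110,984.40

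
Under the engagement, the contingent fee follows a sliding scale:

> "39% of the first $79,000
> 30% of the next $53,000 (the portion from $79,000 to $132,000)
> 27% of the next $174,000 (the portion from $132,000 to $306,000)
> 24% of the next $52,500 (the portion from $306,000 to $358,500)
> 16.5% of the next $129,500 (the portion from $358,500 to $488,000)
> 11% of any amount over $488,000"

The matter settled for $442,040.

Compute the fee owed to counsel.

First $79,000 at 39% = $30,810.00
Next $53,000 at 30% = $15,900.00
Next $174,000 at 27% = $46,980.00
Next $52,500 at 24% = $12,600.00
Remaining $83,540 at 16.5% = $13,784.10
Fee: $30,810.00 + $15,900.00 + $46,980.00 + $12,600.00 + $13,784.10 = $120,074.10

$120,074.10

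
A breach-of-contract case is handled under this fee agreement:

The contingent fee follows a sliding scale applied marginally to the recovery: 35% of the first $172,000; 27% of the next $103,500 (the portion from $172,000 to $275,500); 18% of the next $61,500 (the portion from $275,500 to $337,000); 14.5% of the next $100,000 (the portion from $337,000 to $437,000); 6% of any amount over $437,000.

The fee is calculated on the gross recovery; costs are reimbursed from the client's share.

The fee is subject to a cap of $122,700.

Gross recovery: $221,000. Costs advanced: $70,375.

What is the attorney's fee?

$73,430.00

Fee base is the gross recovery, $221,000; costs are reimbursed separately.
First $172,000 at 35% = $60,200.00
Remaining $49,000 at 27% = $13,230.00
Fee: $60,200.00 + $13,230.00 = $73,430.00
$73,430.00 is under the $122,700 cap.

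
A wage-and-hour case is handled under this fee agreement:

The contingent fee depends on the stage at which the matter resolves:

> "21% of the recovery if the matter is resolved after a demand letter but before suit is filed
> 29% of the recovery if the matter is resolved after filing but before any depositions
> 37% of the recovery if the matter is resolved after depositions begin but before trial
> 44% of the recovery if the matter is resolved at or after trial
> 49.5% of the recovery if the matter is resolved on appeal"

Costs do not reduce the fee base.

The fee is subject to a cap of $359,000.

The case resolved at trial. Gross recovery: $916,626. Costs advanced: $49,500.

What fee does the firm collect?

$359,000.00

Fee base is the gross recovery, $916,626; costs are reimbursed separately.
The matter resolved at trial, so the 44% rate applies.
$916,626 × 44% = $403,315.44
$403,315.44 exceeds the $359,000 cap, so the fee is capped at $359,000.00.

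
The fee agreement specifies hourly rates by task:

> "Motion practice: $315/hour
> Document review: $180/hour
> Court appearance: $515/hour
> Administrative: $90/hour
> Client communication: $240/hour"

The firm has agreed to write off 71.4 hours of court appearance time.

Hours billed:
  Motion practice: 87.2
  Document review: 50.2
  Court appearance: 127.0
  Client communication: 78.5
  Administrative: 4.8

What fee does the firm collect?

$84,410.00

Motion practice: 87.2 × $315 = $27,468.00
Document review: 50.2 × $180 = $9,036.00
Court appearance: 127.0 × $515 = $65,405.00
Administrative: 4.8 × $90 = $432.00
Client communication: 78.5 × $240 = $18,840.00
Subtotal: $121,181.00
Write-off: 71.4 × $515 = $36,771.00
Total: $121,181.00 − $36,771.00 = $84,410.00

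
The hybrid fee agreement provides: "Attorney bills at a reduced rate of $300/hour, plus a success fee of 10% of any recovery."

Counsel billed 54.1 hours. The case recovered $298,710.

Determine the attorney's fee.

Hourly: 54.1 × $300 = $16,230.00
Success fee: 10% of $298,710 = $29,871.00
Total: $16,230.00 + $29,871.00 = $46,101.00

$46,101.00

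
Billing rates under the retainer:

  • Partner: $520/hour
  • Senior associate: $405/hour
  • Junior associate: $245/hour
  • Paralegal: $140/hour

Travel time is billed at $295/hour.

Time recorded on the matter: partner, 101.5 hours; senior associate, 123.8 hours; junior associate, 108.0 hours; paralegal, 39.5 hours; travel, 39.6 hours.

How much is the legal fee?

Partner: 101.5 × $520 = $52,780.00
Senior associate: 123.8 × $405 = $50,139.00
Junior associate: 108.0 × $245 = $26,460.00
Paralegal: 39.5 × $140 = $5,530.00
Subtotal: $52,780.00 + $50,139.00 + $26,460.00 + $5,530.00 = $134,909.00
Travel: 39.6 × $295 = $11,682.00
Total: $134,909.00 + $11,682.00 = $146,591.00

$146,591.00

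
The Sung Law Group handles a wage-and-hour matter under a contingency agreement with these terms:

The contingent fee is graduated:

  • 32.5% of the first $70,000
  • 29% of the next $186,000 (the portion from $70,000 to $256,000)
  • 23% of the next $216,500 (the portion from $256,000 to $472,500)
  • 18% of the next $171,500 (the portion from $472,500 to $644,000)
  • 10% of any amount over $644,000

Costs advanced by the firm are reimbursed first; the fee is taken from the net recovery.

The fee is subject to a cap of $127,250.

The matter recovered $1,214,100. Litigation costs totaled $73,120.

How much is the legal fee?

Fee base (net of costs): $1,214,100 − $73,120 = $1,140,980
First $70,000 at 32.5% = $22,750.00
Next $186,000 at 29% = $53,940.00
Next $216,500 at 23% = $49,795.00
Next $171,500 at 18% = $30,870.00
Remaining $496,980 at 10% = $49,698.00
Fee: $22,750.00 + $53,940.00 + $49,795.00 + $30,870.00 + $49,698.00 = $207,053.00
$207,053.00 exceeds the $127,250 cap, so the fee is capped at $127,250.00.

$127,250.00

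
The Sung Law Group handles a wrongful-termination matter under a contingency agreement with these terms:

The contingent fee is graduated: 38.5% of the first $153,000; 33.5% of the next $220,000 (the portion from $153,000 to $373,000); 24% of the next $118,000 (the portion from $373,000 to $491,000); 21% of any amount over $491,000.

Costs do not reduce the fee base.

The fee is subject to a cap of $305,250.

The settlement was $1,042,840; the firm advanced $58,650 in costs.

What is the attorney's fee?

Fee base is the gross recovery, $1,042,840; costs are reimbursed separately.
First $153,000 at 38.5% = $58,905.00
Next $220,000 at 33.5% = $73,700.00
Next $118,000 at 24% = $28,320.00
Remaining $551,840 at 21% = $115,886.40
Fee: $58,905.00 + $73,700.00 + $28,320.00 + $115,886.40 = $276,811.40
$276,811.40 is under the $305,250 cap.

$276,811.40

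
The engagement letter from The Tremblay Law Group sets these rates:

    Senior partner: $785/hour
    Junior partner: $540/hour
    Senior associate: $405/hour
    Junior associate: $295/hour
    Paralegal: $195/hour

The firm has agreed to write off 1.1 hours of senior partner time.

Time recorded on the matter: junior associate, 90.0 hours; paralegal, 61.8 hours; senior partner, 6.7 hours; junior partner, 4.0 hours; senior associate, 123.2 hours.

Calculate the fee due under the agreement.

$95,053.00

Senior partner: 6.7 × $785 = $5,259.50
Junior partner: 4.0 × $540 = $2,160.00
Senior associate: 123.2 × $405 = $49,896.00
Junior associate: 90.0 × $295 = $26,550.00
Paralegal: 61.8 × $195 = $12,051.00
Subtotal: $95,916.50
Write-off: 1.1 × $785 = $863.50
Total: $95,916.50 − $863.50 = $95,053.00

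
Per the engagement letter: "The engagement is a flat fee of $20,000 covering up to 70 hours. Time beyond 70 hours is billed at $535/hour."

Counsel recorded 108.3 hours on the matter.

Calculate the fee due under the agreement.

$40,490.50

Flat fee: $20,000.00
Excess hours: 108.3 − 70 = 38.3
Overrun: 38.3 × $535 = $20,490.50
Total: $20,000.00 + $20,490.50 = $40,490.50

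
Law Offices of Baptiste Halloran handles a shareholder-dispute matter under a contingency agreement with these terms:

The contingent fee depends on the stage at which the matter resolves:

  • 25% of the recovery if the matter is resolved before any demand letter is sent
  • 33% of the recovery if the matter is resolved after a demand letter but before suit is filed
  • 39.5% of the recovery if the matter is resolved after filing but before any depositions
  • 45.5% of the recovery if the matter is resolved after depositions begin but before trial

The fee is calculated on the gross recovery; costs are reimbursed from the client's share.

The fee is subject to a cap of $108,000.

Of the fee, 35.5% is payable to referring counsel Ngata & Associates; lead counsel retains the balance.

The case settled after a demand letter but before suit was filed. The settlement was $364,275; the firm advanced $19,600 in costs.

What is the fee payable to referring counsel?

$38,340.00

Fee base is the gross recovery, $364,275; costs are reimbursed separately.
The matter settled after a demand letter but before suit was filed, so the 33% rate applies.
$364,275 × 33% = $120,210.75
$120,210.75 exceeds the $108,000 cap, so the fee is capped at $108,000.00.
Referral share: 35.5% of $108,000.00 = $38,340.00; lead counsel retains $108,000.00 − $38,340.00 = $69,660.00.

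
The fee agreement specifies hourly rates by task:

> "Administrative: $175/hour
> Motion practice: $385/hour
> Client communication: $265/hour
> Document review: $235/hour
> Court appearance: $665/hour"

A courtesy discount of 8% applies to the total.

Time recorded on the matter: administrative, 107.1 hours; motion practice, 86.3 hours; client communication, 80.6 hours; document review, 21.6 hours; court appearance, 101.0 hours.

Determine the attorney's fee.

$133,922.56

Administrative: 107.1 × $175 = $18,742.50
Motion practice: 86.3 × $385 = $33,225.50
Client communication: 80.6 × $265 = $21,359.00
Document review: 21.6 × $235 = $5,076.00
Court appearance: 101.0 × $665 = $67,165.00
Subtotal: $145,568.00
Less 8% discount: −$11,645.44
Total: $145,568.00 − $11,645.44 = $133,922.56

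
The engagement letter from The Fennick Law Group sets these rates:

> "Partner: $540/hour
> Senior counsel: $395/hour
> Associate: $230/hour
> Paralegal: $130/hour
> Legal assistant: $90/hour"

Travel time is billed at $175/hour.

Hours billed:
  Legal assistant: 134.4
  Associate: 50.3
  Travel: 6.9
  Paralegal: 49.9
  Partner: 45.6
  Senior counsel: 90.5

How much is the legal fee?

$91,731.00

Partner: 45.6 × $540 = $24,624.00
Senior counsel: 90.5 × $395 = $35,747.50
Associate: 50.3 × $230 = $11,569.00
Paralegal: 49.9 × $130 = $6,487.00
Legal assistant: 134.4 × $90 = $12,096.00
Subtotal: $24,624.00 + $35,747.50 + $11,569.00 + $6,487.00 + $12,096.00 = $90,523.50
Travel: 6.9 × $175 = $1,207.50
Total: $90,523.50 + $1,207.50 = $91,731.00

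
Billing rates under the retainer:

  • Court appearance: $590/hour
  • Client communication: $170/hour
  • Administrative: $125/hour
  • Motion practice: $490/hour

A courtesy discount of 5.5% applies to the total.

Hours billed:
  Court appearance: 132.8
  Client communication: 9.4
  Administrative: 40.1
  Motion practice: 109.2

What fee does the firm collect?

$130,854.62

Court appearance: 132.8 × $590 = $78,352.00
Client communication: 9.4 × $170 = $1,598.00
Administrative: 40.1 × $125 = $5,012.50
Motion practice: 109.2 × $490 = $53,508.00
Subtotal: $138,470.50
Less 5.5% discount: −$7,615.88
Total: $138,470.50 − $7,615.88 = $130,854.62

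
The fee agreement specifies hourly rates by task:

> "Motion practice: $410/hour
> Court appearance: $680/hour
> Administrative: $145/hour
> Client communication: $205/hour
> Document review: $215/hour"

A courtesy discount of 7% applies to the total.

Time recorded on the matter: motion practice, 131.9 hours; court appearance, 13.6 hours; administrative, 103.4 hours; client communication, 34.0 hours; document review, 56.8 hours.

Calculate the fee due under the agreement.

Motion practice: 131.9 × $410 = $54,079.00
Court appearance: 13.6 × $680 = $9,248.00
Administrative: 103.4 × $145 = $14,993.00
Client communication: 34.0 × $205 = $6,970.00
Document review: 56.8 × $215 = $12,212.00
Subtotal: $97,502.00
Less 7% discount: −$6,825.14
Total: $97,502.00 − $6,825.14 = $90,676.86

$90,676.86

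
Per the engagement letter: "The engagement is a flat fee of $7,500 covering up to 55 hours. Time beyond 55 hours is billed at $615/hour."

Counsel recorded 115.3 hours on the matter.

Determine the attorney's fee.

$44,584.50

Flat fee: $7,500.00
Excess hours: 115.3 − 55 = 60.3
Overrun: 60.3 × $615 = $37,084.50
Total: $7,500.00 + $37,084.50 = $44,584.50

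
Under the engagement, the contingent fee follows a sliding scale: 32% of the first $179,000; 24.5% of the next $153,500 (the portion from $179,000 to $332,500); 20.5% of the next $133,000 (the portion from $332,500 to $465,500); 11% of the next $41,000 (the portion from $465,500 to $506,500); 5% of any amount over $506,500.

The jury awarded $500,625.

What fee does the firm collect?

First $179,000 at 32% = $57,280.00
Next $153,500 at 24.5% = $37,607.50
Next $133,000 at 20.5% = $27,265.00
Remaining $35,125 at 11% = $3,863.75
Fee: $57,280.00 + $37,607.50 + $27,265.00 + $3,863.75 = $126,016.25

$126,016.25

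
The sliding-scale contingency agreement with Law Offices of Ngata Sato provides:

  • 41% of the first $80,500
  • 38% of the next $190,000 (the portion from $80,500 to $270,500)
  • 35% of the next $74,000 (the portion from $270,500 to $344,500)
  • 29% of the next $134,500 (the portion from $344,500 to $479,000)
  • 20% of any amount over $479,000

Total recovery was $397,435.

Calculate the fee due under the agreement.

$146,456.15

First $80,500 at 41% = $33,005.00
Next $190,000 at 38% = $72,200.00
Next $74,000 at 35% = $25,900.00
Remaining $52,935 at 29% = $15,351.15
Fee: $33,005.00 + $72,200.00 + $25,900.00 + $15,351.15 = $146,456.15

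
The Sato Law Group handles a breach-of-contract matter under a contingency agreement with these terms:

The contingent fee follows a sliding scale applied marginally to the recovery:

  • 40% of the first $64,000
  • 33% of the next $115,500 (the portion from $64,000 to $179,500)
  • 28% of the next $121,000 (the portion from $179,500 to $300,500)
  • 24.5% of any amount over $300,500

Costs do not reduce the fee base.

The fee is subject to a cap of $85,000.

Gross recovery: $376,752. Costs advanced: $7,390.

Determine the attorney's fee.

Fee base is the gross recovery, $376,752; costs are reimbursed separately.
First $64,000 at 40% = $25,600.00
Next $115,500 at 33% = $38,115.00
Next $121,000 at 28% = $33,880.00
Remaining $76,252 at 24.5% = $18,681.74
Fee: $25,600.00 + $38,115.00 + $33,880.00 + $18,681.74 = $116,276.74
$116,276.74 exceeds the $85,000 cap, so the fee is capped at $85,000.00.

$85,000.00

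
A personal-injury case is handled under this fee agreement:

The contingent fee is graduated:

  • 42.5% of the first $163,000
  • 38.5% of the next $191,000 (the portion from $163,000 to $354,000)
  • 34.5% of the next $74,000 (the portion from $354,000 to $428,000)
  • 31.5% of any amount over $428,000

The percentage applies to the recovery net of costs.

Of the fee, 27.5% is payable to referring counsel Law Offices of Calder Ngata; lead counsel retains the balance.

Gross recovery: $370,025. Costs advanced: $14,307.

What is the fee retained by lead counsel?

Fee base (net of costs): $370,025 − $14,307 = $355,718
First $163,000 at 42.5% = $69,275.00
Next $191,000 at 38.5% = $73,535.00
Remaining $1,718 at 34.5% = $592.71
Fee: $69,275.00 + $73,535.00 + $592.71 = $143,402.71
Referral share: 27.5% of $143,402.71 = $39,435.75; lead counsel retains $143,402.71 − $39,435.75 = $103,966.96.

$103,966.96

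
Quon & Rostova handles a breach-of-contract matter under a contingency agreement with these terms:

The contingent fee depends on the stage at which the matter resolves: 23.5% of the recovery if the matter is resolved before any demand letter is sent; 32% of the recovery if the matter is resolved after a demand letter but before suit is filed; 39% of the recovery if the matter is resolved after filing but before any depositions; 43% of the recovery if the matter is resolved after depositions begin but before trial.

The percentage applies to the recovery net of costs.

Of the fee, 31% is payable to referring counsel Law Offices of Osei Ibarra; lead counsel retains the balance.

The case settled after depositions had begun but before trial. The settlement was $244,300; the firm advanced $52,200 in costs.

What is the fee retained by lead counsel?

Fee base (net of costs): $244,300 − $52,200 = $192,100
The matter settled after depositions had begun but before trial, so the 43% rate applies.
$192,100 × 43% = $82,603.00
Referral share: 31% of $82,603.00 = $25,606.93; lead counsel retains $82,603.00 − $25,606.93 = $56,996.07.

$56,996.07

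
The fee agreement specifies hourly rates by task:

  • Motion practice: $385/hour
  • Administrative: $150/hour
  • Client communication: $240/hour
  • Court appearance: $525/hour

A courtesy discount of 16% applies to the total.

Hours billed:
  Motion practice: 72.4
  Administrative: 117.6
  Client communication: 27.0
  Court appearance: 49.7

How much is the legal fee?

Motion practice: 72.4 × $385 = $27,874.00
Administrative: 117.6 × $150 = $17,640.00
Client communication: 27.0 × $240 = $6,480.00
Court appearance: 49.7 × $525 = $26,092.50
Subtotal: $78,086.50
Less 16% discount: −$12,493.84
Total: $78,086.50 − $12,493.84 = $65,592.66

$65,592.66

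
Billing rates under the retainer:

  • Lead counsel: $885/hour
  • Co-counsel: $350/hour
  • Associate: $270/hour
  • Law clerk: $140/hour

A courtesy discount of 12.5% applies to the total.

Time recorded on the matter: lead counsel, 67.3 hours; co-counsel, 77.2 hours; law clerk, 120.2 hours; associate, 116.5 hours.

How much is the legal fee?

$118,005.56

Lead counsel: 67.3 × $885 = $59,560.50
Co-counsel: 77.2 × $350 = $27,020.00
Associate: 116.5 × $270 = $31,455.00
Law clerk: 120.2 × $140 = $16,828.00
Subtotal: $134,863.50
Less 12.5% discount: −$16,857.94
Total: $134,863.50 − $16,857.94 = $118,005.56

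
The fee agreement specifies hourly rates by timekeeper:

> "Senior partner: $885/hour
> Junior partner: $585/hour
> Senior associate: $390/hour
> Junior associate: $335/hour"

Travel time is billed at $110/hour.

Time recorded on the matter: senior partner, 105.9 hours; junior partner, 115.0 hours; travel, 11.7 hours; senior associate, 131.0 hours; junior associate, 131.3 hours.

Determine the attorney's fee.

Senior partner: 105.9 × $885 = $93,721.50
Junior partner: 115.0 × $585 = $67,275.00
Senior associate: 131.0 × $390 = $51,090.00
Junior associate: 131.3 × $335 = $43,985.50
Subtotal: $93,721.50 + $67,275.00 + $51,090.00 + $43,985.50 = $256,072.00
Travel: 11.7 × $110 = $1,287.00
Total: $256,072.00 + $1,287.00 = $257,359.00

$257,359.00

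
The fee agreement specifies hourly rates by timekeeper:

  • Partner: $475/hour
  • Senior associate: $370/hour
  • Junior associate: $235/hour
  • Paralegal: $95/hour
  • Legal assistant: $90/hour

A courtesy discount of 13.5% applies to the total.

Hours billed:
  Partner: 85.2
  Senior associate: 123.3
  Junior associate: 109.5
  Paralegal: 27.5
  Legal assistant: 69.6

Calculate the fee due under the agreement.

Partner: 85.2 × $475 = $40,470.00
Senior associate: 123.3 × $370 = $45,621.00
Junior associate: 109.5 × $235 = $25,732.50
Paralegal: 27.5 × $95 = $2,612.50
Legal assistant: 69.6 × $90 = $6,264.00
Subtotal: $120,700.00
Less 13.5% discount: −$16,294.50
Total: $120,700.00 − $16,294.50 = $104,405.50

$104,405.50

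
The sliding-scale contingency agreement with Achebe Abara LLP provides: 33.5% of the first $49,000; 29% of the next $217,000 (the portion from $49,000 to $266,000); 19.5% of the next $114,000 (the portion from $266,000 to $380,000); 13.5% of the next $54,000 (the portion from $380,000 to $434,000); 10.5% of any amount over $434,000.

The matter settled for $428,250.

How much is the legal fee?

$108,088.75

First $49,000 at 33.5% = $16,415.00
Next $217,000 at 29% = $62,930.00
Next $114,000 at 19.5% = $22,230.00
Remaining $48,250 at 13.5% = $6,513.75
Fee: $16,415.00 + $62,930.00 + $22,230.00 + $6,513.75 = $108,088.75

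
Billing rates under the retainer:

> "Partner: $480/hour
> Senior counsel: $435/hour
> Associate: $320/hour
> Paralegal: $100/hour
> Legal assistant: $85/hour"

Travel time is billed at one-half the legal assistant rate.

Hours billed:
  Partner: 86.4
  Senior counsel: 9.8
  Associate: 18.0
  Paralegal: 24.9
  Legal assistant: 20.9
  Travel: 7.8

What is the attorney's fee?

Partner: 86.4 × $480 = $41,472.00
Senior counsel: 9.8 × $435 = $4,263.00
Associate: 18.0 × $320 = $5,760.00
Paralegal: 24.9 × $100 = $2,490.00
Legal assistant: 20.9 × $85 = $1,776.50
Subtotal: $41,472.00 + $4,263.00 + $5,760.00 + $2,490.00 + $1,776.50 = $55,761.50
Travel: 7.8 × ($85 ÷ 2) = 7.8 × $42.50 = $331.50
Total: $55,761.50 + $331.50 = $56,093.00

$56,093.00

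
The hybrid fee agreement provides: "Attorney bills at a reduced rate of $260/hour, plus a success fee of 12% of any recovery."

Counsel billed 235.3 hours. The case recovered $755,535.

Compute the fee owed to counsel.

$151,842.20

Hourly: 235.3 × $260 = $61,178.00
Success fee: 12% of $755,535 = $90,664.20
Total: $61,178.00 + $90,664.20 = $151,842.20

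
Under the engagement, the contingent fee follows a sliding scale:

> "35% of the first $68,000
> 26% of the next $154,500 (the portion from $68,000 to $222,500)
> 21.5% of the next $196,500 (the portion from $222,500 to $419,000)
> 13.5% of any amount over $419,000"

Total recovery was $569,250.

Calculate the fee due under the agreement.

$126,501.25

First $68,000 at 35% = $23,800.00
Next $154,500 at 26% = $40,170.00
Next $196,500 at 21.5% = $42,247.50
Remaining $150,250 at 13.5% = $20,283.75
Fee: $23,800.00 + $40,170.00 + $42,247.50 + $20,283.75 = $126,501.25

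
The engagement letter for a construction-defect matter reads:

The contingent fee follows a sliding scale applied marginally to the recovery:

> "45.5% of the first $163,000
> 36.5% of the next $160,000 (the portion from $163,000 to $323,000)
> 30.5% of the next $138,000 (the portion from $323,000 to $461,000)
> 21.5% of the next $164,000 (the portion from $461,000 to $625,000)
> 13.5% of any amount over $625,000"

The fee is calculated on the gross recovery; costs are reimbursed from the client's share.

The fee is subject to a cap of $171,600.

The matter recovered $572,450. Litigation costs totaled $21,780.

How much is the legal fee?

Fee base is the gross recovery, $572,450; costs are reimbursed separately.
First $163,000 at 45.5% = $74,165.00
Next $160,000 at 36.5% = $58,400.00
Next $138,000 at 30.5% = $42,090.00
Remaining $111,450 at 21.5% = $23,961.75
Fee: $74,165.00 + $58,400.00 + $42,090.00 + $23,961.75 = $198,616.75
$198,616.75 exceeds the $171,600 cap, so the fee is capped at $171,600.00.

$171,600.00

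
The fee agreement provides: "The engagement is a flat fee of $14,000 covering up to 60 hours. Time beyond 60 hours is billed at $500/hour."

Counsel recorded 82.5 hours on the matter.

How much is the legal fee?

$25,250.00

Flat fee: $14,000.00
Excess hours: 82.5 − 60 = 22.5
Overrun: 22.5 × $500 = $11,250.00
Total: $14,000.00 + $11,250.00 = $25,250.00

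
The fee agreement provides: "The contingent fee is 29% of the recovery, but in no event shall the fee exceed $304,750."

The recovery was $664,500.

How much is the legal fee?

$192,705.00

29% of $664,500 = $192,705.00
That is under the $304,750 cap.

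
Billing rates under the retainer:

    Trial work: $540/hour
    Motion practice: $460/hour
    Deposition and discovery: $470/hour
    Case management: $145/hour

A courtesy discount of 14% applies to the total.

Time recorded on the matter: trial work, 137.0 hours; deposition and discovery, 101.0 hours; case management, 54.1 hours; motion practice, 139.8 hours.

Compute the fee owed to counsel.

$166,498.15

Trial work: 137.0 × $540 = $73,980.00
Motion practice: 139.8 × $460 = $64,308.00
Deposition and discovery: 101.0 × $470 = $47,470.00
Case management: 54.1 × $145 = $7,844.50
Subtotal: $193,602.50
Less 14% discount: −$27,104.35
Total: $193,602.50 − $27,104.35 = $166,498.15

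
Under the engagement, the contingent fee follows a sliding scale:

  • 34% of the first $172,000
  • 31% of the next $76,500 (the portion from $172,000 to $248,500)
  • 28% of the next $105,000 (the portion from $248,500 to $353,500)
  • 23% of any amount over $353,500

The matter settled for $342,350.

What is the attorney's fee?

$108,473.00

First $172,000 at 34% = $58,480.00
Next $76,500 at 31% = $23,715.00
Remaining $93,850 at 28% = $26,278.00
Fee: $58,480.00 + $23,715.00 + $26,278.00 = $108,473.00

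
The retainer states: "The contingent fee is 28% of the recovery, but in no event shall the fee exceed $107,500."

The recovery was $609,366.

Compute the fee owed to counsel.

$107,500.00

28% of $609,366 = $170,622.48
That exceeds the $107,500 cap, so the fee is capped at $107,500.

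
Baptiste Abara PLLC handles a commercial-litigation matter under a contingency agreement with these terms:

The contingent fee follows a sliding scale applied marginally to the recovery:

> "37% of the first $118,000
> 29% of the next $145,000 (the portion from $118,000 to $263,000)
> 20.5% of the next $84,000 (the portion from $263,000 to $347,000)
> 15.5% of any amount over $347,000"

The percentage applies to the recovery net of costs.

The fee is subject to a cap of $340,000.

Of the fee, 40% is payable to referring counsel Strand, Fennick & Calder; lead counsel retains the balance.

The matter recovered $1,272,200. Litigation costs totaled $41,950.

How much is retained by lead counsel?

$143,900.25

Fee base (net of costs): $1,272,200 − $41,950 = $1,230,250
First $118,000 at 37% = $43,660.00
Next $145,000 at 29% = $42,050.00
Next $84,000 at 20.5% = $17,220.00
Remaining $883,250 at 15.5% = $136,903.75
Fee: $43,660.00 + $42,050.00 + $17,220.00 + $136,903.75 = $239,833.75
$239,833.75 is under the $340,000 cap.
Referral share: 40% of $239,833.75 = $95,933.50; lead counsel retains $239,833.75 − $95,933.50 = $143,900.25.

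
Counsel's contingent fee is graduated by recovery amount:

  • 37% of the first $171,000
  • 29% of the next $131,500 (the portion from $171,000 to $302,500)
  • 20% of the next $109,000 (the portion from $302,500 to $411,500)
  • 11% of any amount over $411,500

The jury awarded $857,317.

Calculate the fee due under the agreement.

$172,244.87

First $171,000 at 37% = $63,270.00
Next $131,500 at 29% = $38,135.00
Next $109,000 at 20% = $21,800.00
Remaining $445,817 at 11% = $49,039.87
Fee: $63,270.00 + $38,135.00 + $21,800.00 + $49,039.87 = $172,244.87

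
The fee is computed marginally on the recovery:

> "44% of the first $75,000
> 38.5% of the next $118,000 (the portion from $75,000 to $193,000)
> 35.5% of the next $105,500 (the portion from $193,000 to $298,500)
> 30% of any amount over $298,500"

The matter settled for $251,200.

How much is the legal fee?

$99,091.00

First $75,000 at 44% = $33,000.00
Next $118,000 at 38.5% = $45,430.00
Remaining $58,200 at 35.5% = $20,661.00
Fee: $33,000.00 + $45,430.00 + $20,661.00 = $99,091.00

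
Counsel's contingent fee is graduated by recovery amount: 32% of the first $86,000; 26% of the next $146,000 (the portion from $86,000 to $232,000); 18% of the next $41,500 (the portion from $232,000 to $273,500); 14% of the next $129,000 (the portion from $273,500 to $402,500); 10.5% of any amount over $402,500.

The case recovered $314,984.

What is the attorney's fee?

First $86,000 at 32% = $27,520.00
Next $146,000 at 26% = $37,960.00
Next $41,500 at 18% = $7,470.00
Remaining $41,484 at 14% = $5,807.76
Fee: $27,520.00 + $37,960.00 + $7,470.00 + $5,807.76 = $78,757.76

$78,757.76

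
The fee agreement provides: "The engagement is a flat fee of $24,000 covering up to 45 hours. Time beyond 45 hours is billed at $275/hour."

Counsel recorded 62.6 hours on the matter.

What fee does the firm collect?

Flat fee: $24,000.00
Excess hours: 62.6 − 45 = 17.6
Overrun: 17.6 × $275 = $4,840.00
Total: $24,000.00 + $4,840.00 = $28,840.00

$28,840.00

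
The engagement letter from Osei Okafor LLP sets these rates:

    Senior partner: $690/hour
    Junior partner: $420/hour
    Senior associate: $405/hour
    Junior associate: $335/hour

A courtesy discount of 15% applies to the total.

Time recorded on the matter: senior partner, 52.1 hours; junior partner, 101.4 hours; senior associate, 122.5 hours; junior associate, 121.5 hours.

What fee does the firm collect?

Senior partner: 52.1 × $690 = $35,949.00
Junior partner: 101.4 × $420 = $42,588.00
Senior associate: 122.5 × $405 = $49,612.50
Junior associate: 121.5 × $335 = $40,702.50
Subtotal: $168,852.00
Less 15% discount: −$25,327.80
Total: $168,852.00 − $25,327.80 = $143,524.20

$143,524.20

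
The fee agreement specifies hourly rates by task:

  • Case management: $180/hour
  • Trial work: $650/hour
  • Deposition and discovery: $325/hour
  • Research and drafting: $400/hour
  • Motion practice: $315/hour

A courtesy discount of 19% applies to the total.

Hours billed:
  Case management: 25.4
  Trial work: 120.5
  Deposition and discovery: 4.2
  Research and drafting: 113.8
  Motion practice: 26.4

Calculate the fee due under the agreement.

$111,859.38

Case management: 25.4 × $180 = $4,572.00
Trial work: 120.5 × $650 = $78,325.00
Deposition and discovery: 4.2 × $325 = $1,365.00
Research and drafting: 113.8 × $400 = $45,520.00
Motion practice: 26.4 × $315 = $8,316.00
Subtotal: $138,098.00
Less 19% discount: −$26,238.62
Total: $138,098.00 − $26,238.62 = $111,859.38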